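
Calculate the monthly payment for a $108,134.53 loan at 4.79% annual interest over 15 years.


Loan payment formula: PMT = PV × r / (1 − (1 + r)^(−n))
Monthly rate r = 0.0479/12 ≈ 0.00399167, n = 180 months
Denominator: 1 − (1 + 0.0479/12)^(−180) = 0.511819
PMT = $108,134.53 × (0.0479/12) / 0.511819
PMT = $843.34 per month

PMT = PV × r / (1-(1+r)^(-n)) = $843.34/month


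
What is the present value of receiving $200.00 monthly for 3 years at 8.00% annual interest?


Present value of an ordinary annuity: PV = PMT × (1 − (1 + r)^(−n)) / r
Monthly rate r = 0.08/12 ≈ 0.00666667, n = 36
PV = $200.00 × (1 − (1 + 0.08/12)^(−36)) / (0.08/12)
PV = $200.00 × 31.911806
PV = $6,382.36

PV = PMT × (1-(1+r)^(-n))/r = $6,382.36


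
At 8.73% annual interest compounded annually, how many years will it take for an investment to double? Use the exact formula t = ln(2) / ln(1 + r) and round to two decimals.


Doubling condition: (1 + r)^t = 2
Take ln of both sides: t × ln(1 + r) = ln(2)
t = ln(2) / ln(1 + r)
t = 0.693147 / 0.083698
t = 8.28

t = ln(2) / ln(1 + r) = 8.28 years


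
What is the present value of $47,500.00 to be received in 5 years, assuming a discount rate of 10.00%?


Present value formula: PV = FV / (1 + r)^t
PV = $47,500.00 / (1 + 0.1)^5
PV = $47,500.00 / 1.610510
PV = $29,493.76

PV = FV / (1 + r)^t = $29,493.76


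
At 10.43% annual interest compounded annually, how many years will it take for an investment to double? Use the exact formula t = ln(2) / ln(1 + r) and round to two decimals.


Doubling condition: (1 + r)^t = 2
Take ln of both sides: t × ln(1 + r) = ln(2)
t = ln(2) / ln(1 + r)
t = 0.693147 / 0.099212
t = 6.99

t = ln(2) / ln(1 + r) = 6.99 years


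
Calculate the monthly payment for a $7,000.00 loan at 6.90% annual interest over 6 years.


Loan payment formula: PMT = PV × r / (1 − (1 + r)^(−n))
Monthly rate r = 0.069/12 = 0.00575, n = 72 months
Denominator: 1 − (1 + 0.069/12)^(−72) = 0.338215
PMT = $7,000.00 × (0.069/12) / 0.338215
PMT = $119.01 per month

PMT = PV × r / (1-(1+r)^(-n)) = $119.01/month


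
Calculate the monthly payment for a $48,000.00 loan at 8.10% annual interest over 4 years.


Loan payment formula: PMT = PV × r / (1 − (1 + r)^(−n))
Monthly rate r = 0.081/12 = 0.00675, n = 48 months
Denominator: 1 − (1 + 0.081/12)^(−48) = 0.275962
PMT = $48,000.00 × (0.081/12) / 0.275962
PMT = $1,174.07 per month

PMT = PV × r / (1-(1+r)^(-n)) = $1,174.07/month


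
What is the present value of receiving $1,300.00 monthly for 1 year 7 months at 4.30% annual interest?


Present value of an ordinary annuity: PV = PMT × (1 − (1 + r)^(−n)) / r
Monthly rate r = 0.043/12 ≈ 0.00358333, n = 19
PV = $1,300.00 × (1 − (1 + 0.043/12)^(−19)) / (0.043/12)
PV = $1,300.00 × 18.335913
PV = $23,836.69

PV = PMT × (1-(1+r)^(-n))/r = $23,836.69


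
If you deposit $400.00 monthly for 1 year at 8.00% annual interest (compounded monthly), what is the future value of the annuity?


Future value of an ordinary annuity: FV = PMT × ((1 + r)^n − 1) / r
Monthly rate r = 0.08/12 ≈ 0.00666667, n = 12
FV = $400.00 × ((1 + 0.08/12)^12 − 1) / (0.08/12)
FV = $400.00 × 12.449926
FV = $4,979.97

FV = PMT × ((1+r)^n - 1)/r = $4,979.97


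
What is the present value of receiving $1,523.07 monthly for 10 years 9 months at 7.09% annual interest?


Present value of an ordinary annuity: PV = PMT × (1 − (1 + r)^(−n)) / r
Monthly rate r = 0.0709/12 ≈ 0.00590833, n = 129
PV = $1,523.07 × (1 − (1 + 0.0709/12)^(−129)) / (0.0709/12)
PV = $1,523.07 × 90.093407
PV = $137,218.57

PV = PMT × (1-(1+r)^(-n))/r = $137,218.57


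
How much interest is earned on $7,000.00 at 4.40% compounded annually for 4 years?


Compound interest earned = final amount − principal.
A = P(1 + r/n)^(nt) = $7,000.00 × (1 + 0.044/1)^(1 × 4) = $8,315.72
Interest = A − P = $8,315.72 − $7,000.00 = $1,315.72

Interest = A - P = $1,315.72


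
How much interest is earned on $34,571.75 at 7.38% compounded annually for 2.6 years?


Compound interest earned = final amount − principal.
A = P(1 + r/n)^(nt) = $34,571.75 × (1 + 0.0738/1)^(1 × 2.6) = $41,602.77
Interest = A − P = $41,602.77 − $34,571.75 = $7,031.02

Interest = A - P = $7,031.02


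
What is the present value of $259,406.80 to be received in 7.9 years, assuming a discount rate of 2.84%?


Present value formula: PV = FV / (1 + r)^t
PV = $259,406.80 / (1 + 0.0284)^7.9
PV = $259,406.80 / 1.24761428
PV = $207,922.28

PV = FV / (1 + r)^t = $207,922.28


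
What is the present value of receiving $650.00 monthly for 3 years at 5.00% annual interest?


Present value of an ordinary annuity: PV = PMT × (1 − (1 + r)^(−n)) / r
Monthly rate r = 0.05/12 ≈ 0.00416667, n = 36
PV = $650.00 × (1 − (1 + 0.05/12)^(−36)) / (0.05/12)
PV = $650.00 × 33.365701
PV = $21,687.71

PV = PMT × (1-(1+r)^(-n))/r = $21,687.71


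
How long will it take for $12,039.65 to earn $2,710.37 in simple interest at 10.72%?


Rearrange the simple interest formula for t:
I = P × r × t  ⇒  t = I / (P × r)
t = $2,710.37 / ($12,039.65 × 0.1072)
t = 2.1

t = I/(P×r) = 2.1 years


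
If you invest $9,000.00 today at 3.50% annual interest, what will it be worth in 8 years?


Future value formula: FV = PV × (1 + r)^t
FV = $9,000.00 × (1 + 0.035)^8
FV = $9,000.00 × 1.316809
FV = $11,851.28

FV = PV × (1 + r)^t = $11,851.28


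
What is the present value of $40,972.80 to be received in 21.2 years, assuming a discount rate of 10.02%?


Present value formula: PV = FV / (1 + r)^t
PV = $40,972.80 / (1 + 0.1002)^21.2
PV = $40,972.80 / 7.571794
PV = $5,411.24

PV = FV / (1 + r)^t = $5,411.24


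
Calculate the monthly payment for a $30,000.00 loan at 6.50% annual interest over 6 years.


Loan payment formula: PMT = PV × r / (1 − (1 + r)^(−n))
Monthly rate r = 0.065/12 ≈ 0.00541667, n = 72 months
Denominator: 1 − (1 + 0.065/12)^(−72) = 0.322230
PMT = $30,000.00 × (0.065/12) / 0.322230
PMT = $504.30 per month

PMT = PV × r / (1-(1+r)^(-n)) = $504.30/month


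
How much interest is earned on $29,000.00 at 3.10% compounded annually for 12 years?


Compound interest earned = final amount − principal.
A = P(1 + r/n)^(nt) = $29,000.00 × (1 + 0.031/1)^(1 × 12) = $41,831.36
Interest = A − P = $41,831.36 − $29,000.00 = $12,831.36

Interest = A - P = $12,831.36


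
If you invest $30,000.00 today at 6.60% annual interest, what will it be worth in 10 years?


Future value formula: FV = PV × (1 + r)^t
FV = $30,000.00 × (1 + 0.066)^10
FV = $30,000.00 × 1.8948378
FV = $56,845.13

FV = PV × (1 + r)^t = $56,845.13


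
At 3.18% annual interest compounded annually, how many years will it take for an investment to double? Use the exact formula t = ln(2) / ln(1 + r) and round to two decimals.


Doubling condition: (1 + r)^t = 2
Take ln of both sides: t × ln(1 + r) = ln(2)
t = ln(2) / ln(1 + r)
t = 0.693147 / 0.031305
t = 22.14

t = ln(2) / ln(1 + r) = 22.14 years


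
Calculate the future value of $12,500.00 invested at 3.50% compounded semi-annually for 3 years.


Compound interest formula: A = P(1 + r/n)^(nt)
A = $12,500.00 × (1 + 0.035/2)^(2 × 3)
Growth factor: (1 + 0.035/2)^6 = 1.1097024
A = $12,500.00 × 1.1097024
A = $13,871.28

A = P(1 + r/n)^(nt) = $13,871.28


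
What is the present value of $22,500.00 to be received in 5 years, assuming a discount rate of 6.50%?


Present value formula: PV = FV / (1 + r)^t
PV = $22,500.00 / (1 + 0.065)^5
PV = $22,500.00 / 1.3700867
PV = $16,422.32

PV = FV / (1 + r)^t = $16,422.32


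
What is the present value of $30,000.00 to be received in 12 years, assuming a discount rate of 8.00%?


Present value formula: PV = FV / (1 + r)^t
PV = $30,000.00 / (1 + 0.08)^12
PV = $30,000.00 / 2.518170
PV = $11,913.41

PV = FV / (1 + r)^t = $11,913.41


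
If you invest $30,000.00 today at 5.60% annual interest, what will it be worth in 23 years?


Future value formula: FV = PV × (1 + r)^t
FV = $30,000.00 × (1 + 0.056)^23
FV = $30,000.00 × 3.501629
FV = $105,048.87

FV = PV × (1 + r)^t = $105,048.87


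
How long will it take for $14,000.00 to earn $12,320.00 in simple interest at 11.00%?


Rearrange the simple interest formula for t:
I = P × r × t  ⇒  t = I / (P × r)
t = $12,320.00 / ($14,000.00 × 0.11)
t = 8

t = I/(P×r) = 8 years


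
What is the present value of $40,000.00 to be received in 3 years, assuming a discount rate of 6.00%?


Present value formula: PV = FV / (1 + r)^t
PV = $40,000.00 / (1 + 0.06)^3
PV = $40,000.00 / 1.191016
PV = $33,584.77

PV = FV / (1 + r)^t = $33,584.77


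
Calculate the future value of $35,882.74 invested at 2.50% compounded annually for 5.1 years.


Compound interest formula: A = P(1 + r/n)^(nt)
A = $35,882.74 × (1 + 0.025/1)^(1 × 5.1)
Growth factor: (1 + 0.025/1)^5.1 = 1.1342054
A = $35,882.74 × 1.1342054
A = $40,698.40

A = P(1 + r/n)^(nt) = $40,698.40


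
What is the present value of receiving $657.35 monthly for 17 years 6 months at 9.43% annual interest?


Present value of an ordinary annuity: PV = PMT × (1 − (1 + r)^(−n)) / r
Monthly rate r = 0.0943/12 ≈ 0.00785833, n = 210
PV = $657.35 × (1 − (1 + 0.0943/12)^(−210)) / (0.0943/12)
PV = $657.35 × 102.662433
PV = $67,485.15

PV = PMT × (1-(1+r)^(-n))/r = $67,485.15


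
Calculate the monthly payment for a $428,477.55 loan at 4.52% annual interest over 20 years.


Loan payment formula: PMT = PV × r / (1 − (1 + r)^(−n))
Monthly rate r = 0.0452/12 ≈ 0.00376667, n = 240 months
Denominator: 1 − (1 + 0.0452/12)^(−240) = 0.594365
PMT = $428,477.55 × (0.0452/12) / 0.594365
PMT = $2,715.39 per month

PMT = PV × r / (1-(1+r)^(-n)) = $2,715.39/month


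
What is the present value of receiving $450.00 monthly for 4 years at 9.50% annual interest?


Present value of an ordinary annuity: PV = PMT × (1 − (1 + r)^(−n)) / r
Monthly rate r = 0.095/12 ≈ 0.00791667, n = 48
PV = $450.00 × (1 − (1 + 0.095/12)^(−48)) / (0.095/12)
PV = $450.00 × 39.803947
PV = $17,911.78

PV = PMT × (1-(1+r)^(-n))/r = $17,911.78


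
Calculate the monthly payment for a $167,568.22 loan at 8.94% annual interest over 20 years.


Loan payment formula: PMT = PV × r / (1 − (1 + r)^(−n))
Monthly rate r = 0.0894/12 = 0.00745, n = 240 months
Denominator: 1 − (1 + 0.0894/12)^(−240) = 0.831593
PMT = $167,568.22 × (0.0894/12) / 0.831593
PMT = $1,501.19 per month

PMT = PV × r / (1-(1+r)^(-n)) = $1,501.19/month


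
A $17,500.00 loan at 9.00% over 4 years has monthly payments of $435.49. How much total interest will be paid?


Total paid over the life of the loan = PMT × n.
Total paid = $435.49 × 48 = $20,903.52
Total interest = total paid − principal = $20,903.52 − $17,500.00 = $3,403.52

Total interest = (PMT × n) - PV = $3,403.52


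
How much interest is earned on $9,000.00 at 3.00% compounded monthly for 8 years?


Compound interest earned = final amount − principal.
A = P(1 + r/n)^(nt) = $9,000.00 × (1 + 0.03/12)^(12 × 8) = $11,437.82
Interest = A − P = $11,437.82 − $9,000.00 = $2,437.82

Interest = A - P = $2,437.82


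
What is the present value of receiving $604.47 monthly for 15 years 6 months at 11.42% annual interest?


Present value of an ordinary annuity: PV = PMT × (1 − (1 + r)^(−n)) / r
Monthly rate r = 0.1142/12 ≈ 0.00951667, n = 186
PV = $604.47 × (1 − (1 + 0.1142/12)^(−186)) / (0.1142/12)
PV = $604.47 × 87.031794
PV = $52,608.11

PV = PMT × (1-(1+r)^(-n))/r = $52,608.11


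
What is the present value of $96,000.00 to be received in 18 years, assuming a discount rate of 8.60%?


Present value formula: PV = FV / (1 + r)^t
PV = $96,000.00 / (1 + 0.086)^18
PV = $96,000.00 / 4.415062
PV = $21,743.75

PV = FV / (1 + r)^t = $21,743.75


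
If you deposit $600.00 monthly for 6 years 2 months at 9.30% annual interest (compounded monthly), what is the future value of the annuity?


Future value of an ordinary annuity: FV = PMT × ((1 + r)^n − 1) / r
Monthly rate r = 0.093/12 = 0.00775, n = 74
FV = $600.00 × ((1 + 0.093/12)^74 − 1) / (0.093/12)
FV = $600.00 × 99.425548
FV = $59,655.33

FV = PMT × ((1+r)^n - 1)/r = $59,655.33


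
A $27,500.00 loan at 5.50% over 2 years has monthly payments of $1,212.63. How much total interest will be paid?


Total paid over the life of the loan = PMT × n.
Total paid = $1,212.63 × 24 = $29,103.12
Total interest = total paid − principal = $29,103.12 − $27,500.00 = $1,603.12

Total interest = (PMT × n) - PV = $1,603.12


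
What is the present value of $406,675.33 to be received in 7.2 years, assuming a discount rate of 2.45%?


Present value formula: PV = FV / (1 + r)^t
PV = $406,675.33 / (1 + 0.0245)^7.2
PV = $406,675.33 / 1.1903814
PV = $341,634.48

PV = FV / (1 + r)^t = $341,634.48


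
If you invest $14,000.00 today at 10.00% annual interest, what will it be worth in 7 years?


Future value formula: FV = PV × (1 + r)^t
FV = $14,000.00 × (1 + 0.1)^7
FV = $14,000.00 × 1.948717
FV = $27,282.04

FV = PV × (1 + r)^t = $27,282.04


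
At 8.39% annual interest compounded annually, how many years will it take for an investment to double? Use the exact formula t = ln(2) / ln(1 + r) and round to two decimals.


Doubling condition: (1 + r)^t = 2
Take ln of both sides: t × ln(1 + r) = ln(2)
t = ln(2) / ln(1 + r)
t = 0.693147 / 0.080566
t = 8.60

t = ln(2) / ln(1 + r) = 8.60 years


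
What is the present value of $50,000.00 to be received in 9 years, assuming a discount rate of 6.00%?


Present value formula: PV = FV / (1 + r)^t
PV = $50,000.00 / (1 + 0.06)^9
PV = $50,000.00 / 1.689479
PV = $29,594.92

PV = FV / (1 + r)^t = $29,594.92


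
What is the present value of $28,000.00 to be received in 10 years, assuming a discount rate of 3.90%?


Present value formula: PV = FV / (1 + r)^t
PV = $28,000.00 / (1 + 0.039)^10
PV = $28,000.00 / 1.466073
PV = $19,098.64

PV = FV / (1 + r)^t = $19,098.64


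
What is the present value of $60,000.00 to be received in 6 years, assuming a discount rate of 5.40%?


Present value formula: PV = FV / (1 + r)^t
PV = $60,000.00 / (1 + 0.054)^6
PV = $60,000.00 / 1.3710196
PV = $43,763.05

PV = FV / (1 + r)^t = $43,763.05


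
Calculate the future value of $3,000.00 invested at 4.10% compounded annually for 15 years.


Compound interest formula: A = P(1 + r/n)^(nt)
A = $3,000.00 × (1 + 0.041/1)^(1 × 15)
Growth factor: (1 + 0.041/1)^15 = 1.827094
A = $3,000.00 × 1.827094
A = $5,481.28

A = P(1 + r/n)^(nt) = $5,481.28


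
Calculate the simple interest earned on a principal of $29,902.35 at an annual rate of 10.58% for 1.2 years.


Simple interest formula: I = P × r × t
I = $29,902.35 × 0.1058 × 1.2
I = $3,796.40

I = P × r × t = $3,796.40


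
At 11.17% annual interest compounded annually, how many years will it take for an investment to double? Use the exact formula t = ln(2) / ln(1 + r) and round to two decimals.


Doubling condition: (1 + r)^t = 2
Take ln of both sides: t × ln(1 + r) = ln(2)
t = ln(2) / ln(1 + r)
t = 0.693147 / 0.105890
t = 6.55

t = ln(2) / ln(1 + r) = 6.55 years


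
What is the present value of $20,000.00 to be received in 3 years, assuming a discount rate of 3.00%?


Present value formula: PV = FV / (1 + r)^t
PV = $20,000.00 / (1 + 0.03)^3
PV = $20,000.00 / 1.092727
PV = $18,302.83

PV = FV / (1 + r)^t = $18,302.83


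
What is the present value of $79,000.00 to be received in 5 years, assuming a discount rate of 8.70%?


Present value formula: PV = FV / (1 + r)^t
PV = $79,000.00 / (1 + 0.087)^5
PV = $79,000.00 / 1.5175665
PV = $52,057.03

PV = FV / (1 + r)^t = $52,057.03


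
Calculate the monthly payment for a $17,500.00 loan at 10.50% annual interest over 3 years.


Loan payment formula: PMT = PV × r / (1 − (1 + r)^(−n))
Monthly rate r = 0.105/12 = 0.00875, n = 36 months
Denominator: 1 − (1 + 0.105/12)^(−36) = 0.269211
PMT = $17,500.00 × (0.105/12) / 0.269211
PMT = $568.79 per month

PMT = PV × r / (1-(1+r)^(-n)) = $568.79/month


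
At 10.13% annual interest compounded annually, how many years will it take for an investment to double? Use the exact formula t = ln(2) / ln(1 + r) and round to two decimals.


Doubling condition: (1 + r)^t = 2
Take ln of both sides: t × ln(1 + r) = ln(2)
t = ln(2) / ln(1 + r)
t = 0.693147 / 0.096491
t = 7.18

t = ln(2) / ln(1 + r) = 7.18 years


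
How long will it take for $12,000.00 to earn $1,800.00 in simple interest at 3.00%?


Rearrange the simple interest formula for t:
I = P × r × t  ⇒  t = I / (P × r)
t = $1,800.00 / ($12,000.00 × 0.03)
t = 5

t = I/(P×r) = 5 years


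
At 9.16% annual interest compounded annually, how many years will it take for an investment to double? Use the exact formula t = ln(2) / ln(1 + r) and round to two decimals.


Doubling condition: (1 + r)^t = 2
Take ln of both sides: t × ln(1 + r) = ln(2)
t = ln(2) / ln(1 + r)
t = 0.693147 / 0.087645
t = 7.91

t = ln(2) / ln(1 + r) = 7.91 years


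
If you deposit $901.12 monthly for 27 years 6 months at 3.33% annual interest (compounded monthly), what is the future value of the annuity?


Future value of an ordinary annuity: FV = PMT × ((1 + r)^n − 1) / r
Monthly rate r = 0.0333/12 = 0.002775, n = 330
FV = $901.12 × ((1 + 0.0333/12)^330 − 1) / (0.0333/12)
FV = $901.12 × 538.912294
FV = $485,624.65

FV = PMT × ((1+r)^n - 1)/r = $485,624.65


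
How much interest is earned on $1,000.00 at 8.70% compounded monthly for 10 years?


Compound interest earned = final amount − principal.
A = P(1 + r/n)^(nt) = $1,000.00 × (1 + 0.087/12)^(12 × 10) = $2,379.43
Interest = A − P = $2,379.43 − $1,000.00 = $1,379.43

Interest = A - P = $1,379.43


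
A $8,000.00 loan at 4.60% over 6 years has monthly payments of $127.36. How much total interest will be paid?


Total paid over the life of the loan = PMT × n.
Total paid = $127.36 × 72 = $9,169.92
Total interest = total paid − principal = $9,169.92 − $8,000.00 = $1,169.92

Total interest = (PMT × n) - PV = $1,169.92


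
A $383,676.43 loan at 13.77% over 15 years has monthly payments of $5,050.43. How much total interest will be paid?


Total paid over the life of the loan = PMT × n.
Total paid = $5,050.43 × 180 = $909,077.40
Total interest = total paid − principal = $909,077.40 − $383,676.43 = $525,400.97

Total interest = (PMT × n) - PV = $525,400.97


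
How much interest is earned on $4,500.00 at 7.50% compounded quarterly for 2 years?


Compound interest earned = final amount − principal.
A = P(1 + r/n)^(nt) = $4,500.00 × (1 + 0.075/4)^(4 × 2) = $5,221.00
Interest = A − P = $5,221.00 − $4,500.00 = $721.00

Interest = A - P = $721.00


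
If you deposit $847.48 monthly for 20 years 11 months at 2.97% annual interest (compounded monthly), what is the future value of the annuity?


Future value of an ordinary annuity: FV = PMT × ((1 + r)^n − 1) / r
Monthly rate r = 0.0297/12 = 0.002475, n = 251
FV = $847.48 × ((1 + 0.0297/12)^251 − 1) / (0.0297/12)
FV = $847.48 × 347.385332
FV = $294,402.12

FV = PMT × ((1+r)^n - 1)/r = $294,402.12


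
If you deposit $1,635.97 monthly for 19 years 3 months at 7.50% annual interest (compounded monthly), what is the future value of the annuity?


Future value of an ordinary annuity: FV = PMT × ((1 + r)^n − 1) / r
Monthly rate r = 0.075/12 = 0.00625, n = 231
FV = $1,635.97 × ((1 + 0.075/12)^231 − 1) / (0.075/12)
FV = $1,635.97 × 514.809756
FV = $842,213.32

FV = PMT × ((1+r)^n - 1)/r = $842,213.32


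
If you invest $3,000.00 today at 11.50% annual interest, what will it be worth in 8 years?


Future value formula: FV = PV × (1 + r)^t
FV = $3,000.00 × (1 + 0.115)^8
FV = $3,000.00 × 2.3889053
FV = $7,166.72

FV = PV × (1 + r)^t = $7,166.72


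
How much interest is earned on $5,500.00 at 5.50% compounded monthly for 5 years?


Compound interest earned = final amount − principal.
A = P(1 + r/n)^(nt) = $5,500.00 × (1 + 0.055/12)^(12 × 5) = $7,236.37
Interest = A − P = $7,236.37 − $5,500.00 = $1,736.37

Interest = A - P = $1,736.37


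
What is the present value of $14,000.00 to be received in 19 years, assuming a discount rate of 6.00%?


Present value formula: PV = FV / (1 + r)^t
PV = $14,000.00 / (1 + 0.06)^19
PV = $14,000.00 / 3.025600
PV = $4,627.18

PV = FV / (1 + r)^t = $4,627.18


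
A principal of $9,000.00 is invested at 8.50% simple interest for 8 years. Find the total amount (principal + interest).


Total amount formula: A = P(1 + rt) = P + P·r·t
Interest: I = P × r × t = $9,000.00 × 0.085 × 8 = $6,120.00
A = P + I = $9,000.00 + $6,120.00 = $15,120.00

A = P + I = P(1 + rt) = $15,120.00


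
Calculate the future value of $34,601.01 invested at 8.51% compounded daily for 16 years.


Compound interest formula: A = P(1 + r/n)^(nt)
A = $34,601.01 × (1 + 0.0851/365)^(365 × 16)
Growth factor: (1 + 0.0851/365)^5840 = 3.901813
A = $34,601.01 × 3.901813
A = $135,006.67

A = P(1 + r/n)^(nt) = $135,006.67


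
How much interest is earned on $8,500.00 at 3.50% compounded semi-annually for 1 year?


Compound interest earned = final amount − principal.
A = P(1 + r/n)^(nt) = $8,500.00 × (1 + 0.035/2)^(2 × 1) = $8,800.10
Interest = A − P = $8,800.10 − $8,500.00 = $300.10

Interest = A - P = $300.10


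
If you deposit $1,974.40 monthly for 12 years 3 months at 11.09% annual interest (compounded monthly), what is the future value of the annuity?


Future value of an ordinary annuity: FV = PMT × ((1 + r)^n − 1) / r
Monthly rate r = 0.1109/12 ≈ 0.00924167, n = 147
FV = $1,974.40 × ((1 + 0.1109/12)^147 − 1) / (0.1109/12)
FV = $1,974.40 × 310.144629
FV = $612,349.56

FV = PMT × ((1+r)^n - 1)/r = $612,349.56


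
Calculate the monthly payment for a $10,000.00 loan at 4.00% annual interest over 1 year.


Loan payment formula: PMT = PV × r / (1 − (1 + r)^(−n))
Monthly rate r = 0.04/12 ≈ 0.00333333, n = 12 months
Denominator: 1 − (1 + 0.04/12)^(−12) = 0.0391466
PMT = $10,000.00 × (0.04/12) / 0.0391466
PMT = $851.50 per month

PMT = PV × r / (1-(1+r)^(-n)) = $851.50/month


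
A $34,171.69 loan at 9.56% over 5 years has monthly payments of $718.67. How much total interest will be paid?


Total paid over the life of the loan = PMT × n.
Total paid = $718.67 × 60 = $43,120.20
Total interest = total paid − principal = $43,120.20 − $34,171.69 = $8,948.51

Total interest = (PMT × n) - PV = $8,948.51


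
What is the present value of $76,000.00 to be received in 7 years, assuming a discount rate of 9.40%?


Present value formula: PV = FV / (1 + r)^t
PV = $76,000.00 / (1 + 0.094)^7
PV = $76,000.00 / 1.875518
PV = $40,522.14

PV = FV / (1 + r)^t = $40,522.14


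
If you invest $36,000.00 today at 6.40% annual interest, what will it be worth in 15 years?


Future value formula: FV = PV × (1 + r)^t
FV = $36,000.00 × (1 + 0.064)^15
FV = $36,000.00 × 2.535855
FV = $91,290.78

FV = PV × (1 + r)^t = $91,290.78


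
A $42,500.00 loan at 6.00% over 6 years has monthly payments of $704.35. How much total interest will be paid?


Total paid over the life of the loan = PMT × n.
Total paid = $704.35 × 72 = $50,713.20
Total interest = total paid − principal = $50,713.20 − $42,500.00 = $8,213.20

Total interest = (PMT × n) - PV = $8,213.20


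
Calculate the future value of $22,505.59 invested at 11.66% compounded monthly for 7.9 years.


Compound interest formula: A = P(1 + r/n)^(nt)
A = $22,505.59 × (1 + 0.1166/12)^(12 × 7.9)
Growth factor: (1 + 0.1166/12)^94.8 = 2.50100731
A = $22,505.59 × 2.50100731
A = $56,286.65

A = P(1 + r/n)^(nt) = $56,286.65


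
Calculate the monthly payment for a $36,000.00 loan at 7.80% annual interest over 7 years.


Loan payment formula: PMT = PV × r / (1 − (1 + r)^(−n))
Monthly rate r = 0.078/12 = 0.0065, n = 84 months
Denominator: 1 − (1 + 0.078/12)^(−84) = 0.419713
PMT = $36,000.00 × (0.078/12) / 0.419713
PMT = $557.52 per month

PMT = PV × r / (1-(1+r)^(-n)) = $557.52/month


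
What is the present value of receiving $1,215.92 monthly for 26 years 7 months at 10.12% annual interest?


Present value of an ordinary annuity: PV = PMT × (1 − (1 + r)^(−n)) / r
Monthly rate r = 0.1012/12 ≈ 0.00843333, n = 319
PV = $1,215.92 × (1 − (1 + 0.1012/12)^(−319)) / (0.1012/12)
PV = $1,215.92 × 110.438539
PV = $134,284.43

PV = PMT × (1-(1+r)^(-n))/r = $134,284.43


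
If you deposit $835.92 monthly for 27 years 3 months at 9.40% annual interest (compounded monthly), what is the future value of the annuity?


Future value of an ordinary annuity: FV = PMT × ((1 + r)^n − 1) / r
Monthly rate r = 0.094/12 ≈ 0.00783333, n = 327
FV = $835.92 × ((1 + 0.094/12)^327 − 1) / (0.094/12)
FV = $835.92 × 1509.776112
FV = $1,262,052.05

FV = PMT × ((1+r)^n - 1)/r = $1,262,052.05


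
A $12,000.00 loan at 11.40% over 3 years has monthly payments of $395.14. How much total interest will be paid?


Total paid over the life of the loan = PMT × n.
Total paid = $395.14 × 36 = $14,225.04
Total interest = total paid − principal = $14,225.04 − $12,000.00 = $2,225.04

Total interest = (PMT × n) - PV = $2,225.04


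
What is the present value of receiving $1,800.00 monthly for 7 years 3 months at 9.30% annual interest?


Present value of an ordinary annuity: PV = PMT × (1 − (1 + r)^(−n)) / r
Monthly rate r = 0.093/12 = 0.00775, n = 87
PV = $1,800.00 × (1 − (1 + 0.093/12)^(−87)) / (0.093/12)
PV = $1,800.00 × 63.114246
PV = $113,605.64

PV = PMT × (1-(1+r)^(-n))/r = $113,605.64


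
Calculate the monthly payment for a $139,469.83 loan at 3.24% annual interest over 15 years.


Loan payment formula: PMT = PV × r / (1 − (1 + r)^(−n))
Monthly rate r = 0.0324/12 = 0.0027, n = 180 months
Denominator: 1 − (1 + 0.0324/12)^(−180) = 0.384515
PMT = $139,469.83 × (0.0324/12) / 0.384515
PMT = $979.33 per month

PMT = PV × r / (1-(1+r)^(-n)) = $979.33/month


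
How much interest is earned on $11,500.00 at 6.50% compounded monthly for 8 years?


Compound interest earned = final amount − principal.
A = P(1 + r/n)^(nt) = $11,500.00 × (1 + 0.065/12)^(12 × 8) = $19,316.19
Interest = A − P = $19,316.19 − $11,500.00 = $7,816.19

Interest = A - P = $7,816.19


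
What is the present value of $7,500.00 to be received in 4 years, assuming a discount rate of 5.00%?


Present value formula: PV = FV / (1 + r)^t
PV = $7,500.00 / (1 + 0.05)^4
PV = $7,500.00 / 1.215506
PV = $6,170.27

PV = FV / (1 + r)^t = $6,170.27


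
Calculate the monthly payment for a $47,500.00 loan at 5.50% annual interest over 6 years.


Loan payment formula: PMT = PV × r / (1 − (1 + r)^(−n))
Monthly rate r = 0.055/12 ≈ 0.00458333, n = 72 months
Denominator: 1 − (1 + 0.055/12)^(−72) = 0.280534
PMT = $47,500.00 × (0.055/12) / 0.280534
PMT = $776.05 per month

PMT = PV × r / (1-(1+r)^(-n)) = $776.05/month


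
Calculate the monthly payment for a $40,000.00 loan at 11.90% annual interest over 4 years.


Loan payment formula: PMT = PV × r / (1 − (1 + r)^(−n))
Monthly rate r = 0.119/12 ≈ 0.00991667, n = 48 months
Denominator: 1 − (1 + 0.119/12)^(−48) = 0.377278
PMT = $40,000.00 × (0.119/12) / 0.377278
PMT = $1,051.39 per month

PMT = PV × r / (1-(1+r)^(-n)) = $1,051.39/month


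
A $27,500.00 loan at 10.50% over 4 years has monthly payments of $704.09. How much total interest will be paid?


Total paid over the life of the loan = PMT × n.
Total paid = $704.09 × 48 = $33,796.32
Total interest = total paid − principal = $33,796.32 − $27,500.00 = $6,296.32

Total interest = (PMT × n) - PV = $6,296.32


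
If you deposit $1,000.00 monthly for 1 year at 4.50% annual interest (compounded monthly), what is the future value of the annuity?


Future value of an ordinary annuity: FV = PMT × ((1 + r)^n − 1) / r
Monthly rate r = 0.045/12 = 0.00375, n = 12
FV = $1,000.00 × ((1 + 0.045/12)^12 − 1) / (0.045/12)
FV = $1,000.00 × 12.250620
FV = $12,250.62

FV = PMT × ((1+r)^n - 1)/r = $12,250.62


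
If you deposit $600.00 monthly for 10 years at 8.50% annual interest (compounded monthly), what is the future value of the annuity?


Future value of an ordinary annuity: FV = PMT × ((1 + r)^n − 1) / r
Monthly rate r = 0.085/12 ≈ 0.00708333, n = 120
FV = $600.00 × ((1 + 0.085/12)^120 − 1) / (0.085/12)
FV = $600.00 × 188.138416
FV = $112,883.05

FV = PMT × ((1+r)^n - 1)/r = $112,883.05


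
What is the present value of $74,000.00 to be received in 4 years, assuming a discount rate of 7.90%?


Present value formula: PV = FV / (1 + r)^t
PV = $74,000.00 / (1 + 0.079)^4
PV = $74,000.00 / 1.355457
PV = $54,594.13

PV = FV / (1 + r)^t = $54,594.13


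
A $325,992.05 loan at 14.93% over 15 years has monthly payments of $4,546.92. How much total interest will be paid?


Total paid over the life of the loan = PMT × n.
Total paid = $4,546.92 × 180 = $818,445.60
Total interest = total paid − principal = $818,445.60 − $325,992.05 = $492,453.55

Total interest = (PMT × n) - PV = $492,453.55


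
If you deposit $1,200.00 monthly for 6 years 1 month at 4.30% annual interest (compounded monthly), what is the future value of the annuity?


Future value of an ordinary annuity: FV = PMT × ((1 + r)^n − 1) / r
Monthly rate r = 0.043/12 ≈ 0.00358333, n = 73
FV = $1,200.00 × ((1 + 0.043/12)^73 − 1) / (0.043/12)
FV = $1,200.00 × 83.268274
FV = $99,921.93

FV = PMT × ((1+r)^n - 1)/r = $99,921.93


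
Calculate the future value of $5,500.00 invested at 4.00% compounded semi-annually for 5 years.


Compound interest formula: A = P(1 + r/n)^(nt)
A = $5,500.00 × (1 + 0.04/2)^(2 × 5)
Growth factor: (1 + 0.04/2)^10 = 1.218994
A = $5,500.00 × 1.218994
A = $6,704.47

A = P(1 + r/n)^(nt) = $6,704.47


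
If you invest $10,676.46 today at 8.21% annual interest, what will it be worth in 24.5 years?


Future value formula: FV = PV × (1 + r)^t
FV = $10,676.46 × (1 + 0.0821)^24.5
FV = $10,676.46 × 6.911164
FV = $73,786.77

FV = PV × (1 + r)^t = $73,786.77


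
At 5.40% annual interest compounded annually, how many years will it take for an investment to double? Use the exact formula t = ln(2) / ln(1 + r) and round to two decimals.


Doubling condition: (1 + r)^t = 2
Take ln of both sides: t × ln(1 + r) = ln(2)
t = ln(2) / ln(1 + r)
t = 0.693147 / 0.052592
t = 13.18

t = ln(2) / ln(1 + r) = 13.18 years


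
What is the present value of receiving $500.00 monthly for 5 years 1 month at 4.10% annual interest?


Present value of an ordinary annuity: PV = PMT × (1 − (1 + r)^(−n)) / r
Monthly rate r = 0.041/12 ≈ 0.00341667, n = 61
PV = $500.00 × (1 − (1 + 0.041/12)^(−61)) / (0.041/12)
PV = $500.00 × 54.978397
PV = $27,489.20

PV = PMT × (1-(1+r)^(-n))/r = $27,489.20


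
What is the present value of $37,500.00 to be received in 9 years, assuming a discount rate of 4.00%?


Present value formula: PV = FV / (1 + r)^t
PV = $37,500.00 / (1 + 0.04)^9
PV = $37,500.00 / 1.423312
PV = $26,347.00

PV = FV / (1 + r)^t = $26,347.00


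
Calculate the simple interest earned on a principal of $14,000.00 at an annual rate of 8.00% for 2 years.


Simple interest formula: I = P × r × t
I = $14,000.00 × 0.08 × 2
I = $2,240.00

I = P × r × t = $2,240.00


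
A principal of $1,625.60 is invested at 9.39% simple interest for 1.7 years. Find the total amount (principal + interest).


Total amount formula: A = P(1 + rt) = P + P·r·t
Interest: I = P × r × t = $1,625.60 × 0.0939 × 1.7 = $259.49
A = P + I = $1,625.60 + $259.49 = $1,885.09

A = P + I = P(1 + rt) = $1,885.09


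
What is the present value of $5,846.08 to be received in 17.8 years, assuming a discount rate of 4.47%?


Present value formula: PV = FV / (1 + r)^t
PV = $5,846.08 / (1 + 0.0447)^17.8
PV = $5,846.08 / 2.177962
PV = $2,684.20

PV = FV / (1 + r)^t = $2,684.20


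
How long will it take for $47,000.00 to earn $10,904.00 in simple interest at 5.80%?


Rearrange the simple interest formula for t:
I = P × r × t  ⇒  t = I / (P × r)
t = $10,904.00 / ($47,000.00 × 0.058)
t = 4

t = I/(P×r) = 4 years


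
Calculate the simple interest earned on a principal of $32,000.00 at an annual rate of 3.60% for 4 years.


Simple interest formula: I = P × r × t
I = $32,000.00 × 0.036 × 4
I = $4,608.00

I = P × r × t = $4,608.00


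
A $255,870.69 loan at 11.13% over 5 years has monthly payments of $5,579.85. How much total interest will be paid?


Total paid over the life of the loan = PMT × n.
Total paid = $5,579.85 × 60 = $334,791.00
Total interest = total paid − principal = $334,791.00 − $255,870.69 = $78,920.31

Total interest = (PMT × n) - PV = $78,920.31


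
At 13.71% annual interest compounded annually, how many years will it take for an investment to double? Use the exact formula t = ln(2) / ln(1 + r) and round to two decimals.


Doubling condition: (1 + r)^t = 2
Take ln of both sides: t × ln(1 + r) = ln(2)
t = ln(2) / ln(1 + r)
t = 0.693147 / 0.128481
t = 5.39

t = ln(2) / ln(1 + r) = 5.39 years


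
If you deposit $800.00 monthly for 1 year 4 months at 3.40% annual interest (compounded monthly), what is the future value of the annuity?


Future value of an ordinary annuity: FV = PMT × ((1 + r)^n − 1) / r
Monthly rate r = 0.034/12 ≈ 0.00283333, n = 16
FV = $800.00 × ((1 + 0.034/12)^16 − 1) / (0.034/12)
FV = $800.00 × 16.344537
FV = $13,075.63

FV = PMT × ((1+r)^n - 1)/r = $13,075.63


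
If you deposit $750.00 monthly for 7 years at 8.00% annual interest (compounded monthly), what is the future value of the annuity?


Future value of an ordinary annuity: FV = PMT × ((1 + r)^n − 1) / r
Monthly rate r = 0.08/12 ≈ 0.00666667, n = 84
FV = $750.00 × ((1 + 0.08/12)^84 − 1) / (0.08/12)
FV = $750.00 × 112.113308
FV = $84,084.98

FV = PMT × ((1+r)^n - 1)/r = $84,084.98


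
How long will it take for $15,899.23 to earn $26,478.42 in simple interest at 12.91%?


Rearrange the simple interest formula for t:
I = P × r × t  ⇒  t = I / (P × r)
t = $26,478.42 / ($15,899.23 × 0.1291)
t = 12.9

t = I/(P×r) = 12.9 years


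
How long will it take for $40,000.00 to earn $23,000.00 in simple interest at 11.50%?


Rearrange the simple interest formula for t:
I = P × r × t  ⇒  t = I / (P × r)
t = $23,000.00 / ($40,000.00 × 0.115)
t = 5

t = I/(P×r) = 5 years


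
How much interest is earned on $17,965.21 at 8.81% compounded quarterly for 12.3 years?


Compound interest earned = final amount − principal.
A = P(1 + r/n)^(nt) = $17,965.21 × (1 + 0.0881/4)^(4 × 12.3) = $52,473.38
Interest = A − P = $52,473.38 − $17,965.21 = $34,508.17

Interest = A - P = $34,508.17


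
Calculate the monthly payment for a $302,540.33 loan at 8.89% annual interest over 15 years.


Loan payment formula: PMT = PV × r / (1 − (1 + r)^(−n))
Monthly rate r = 0.0889/12 ≈ 0.00740833, n = 180 months
Denominator: 1 − (1 + 0.0889/12)^(−180) = 0.735148
PMT = $302,540.33 × (0.0889/12) / 0.735148
PMT = $3,048.80 per month

PMT = PV × r / (1-(1+r)^(-n)) = $3,048.80/month


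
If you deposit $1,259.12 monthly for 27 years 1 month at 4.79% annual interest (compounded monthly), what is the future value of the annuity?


Future value of an ordinary annuity: FV = PMT × ((1 + r)^n − 1) / r
Monthly rate r = 0.0479/12 ≈ 0.00399167, n = 325
FV = $1,259.12 × ((1 + 0.0479/12)^325 − 1) / (0.0479/12)
FV = $1,259.12 × 663.866805
FV = $835,887.97

FV = PMT × ((1+r)^n - 1)/r = $835,887.97


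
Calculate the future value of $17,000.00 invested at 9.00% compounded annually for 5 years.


Compound interest formula: A = P(1 + r/n)^(nt)
A = $17,000.00 × (1 + 0.09/1)^(1 × 5)
Growth factor: (1 + 0.09/1)^5 = 1.538624
A = $17,000.00 × 1.538624
A = $26,156.61

A = P(1 + r/n)^(nt) = $26,156.61


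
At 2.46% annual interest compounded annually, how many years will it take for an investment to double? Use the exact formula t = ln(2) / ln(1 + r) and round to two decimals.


Doubling condition: (1 + r)^t = 2
Take ln of both sides: t × ln(1 + r) = ln(2)
t = ln(2) / ln(1 + r)
t = 0.693147 / 0.024302
t = 28.52

t = ln(2) / ln(1 + r) = 28.52 years


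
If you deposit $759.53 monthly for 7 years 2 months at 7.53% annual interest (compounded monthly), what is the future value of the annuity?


Future value of an ordinary annuity: FV = PMT × ((1 + r)^n − 1) / r
Monthly rate r = 0.0753/12 = 0.006275, n = 86
FV = $759.53 × ((1 + 0.0753/12)^86 − 1) / (0.0753/12)
FV = $759.53 × 113.548439
FV = $86,243.45

FV = PMT × ((1+r)^n - 1)/r = $86,243.45


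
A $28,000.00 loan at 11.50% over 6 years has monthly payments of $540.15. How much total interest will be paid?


Total paid over the life of the loan = PMT × n.
Total paid = $540.15 × 72 = $38,890.80
Total interest = total paid − principal = $38,890.80 − $28,000.00 = $10,890.80

Total interest = (PMT × n) - PV = $10,890.80


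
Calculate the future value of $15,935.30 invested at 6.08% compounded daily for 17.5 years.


Compound interest formula: A = P(1 + r/n)^(nt)
A = $15,935.30 × (1 + 0.0608/365)^(365 × 17.5)
Growth factor: (1 + 0.0608/365)^6387.5 = 2.897683
A = $15,935.30 × 2.897683
A = $46,175.45

A = P(1 + r/n)^(nt) = $46,175.45


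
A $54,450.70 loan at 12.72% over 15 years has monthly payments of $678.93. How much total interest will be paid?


Total paid over the life of the loan = PMT × n.
Total paid = $678.93 × 180 = $122,207.40
Total interest = total paid − principal = $122,207.40 − $54,450.70 = $67,756.70

Total interest = (PMT × n) - PV = $67,756.70


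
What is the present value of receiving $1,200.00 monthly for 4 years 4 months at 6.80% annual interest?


Present value of an ordinary annuity: PV = PMT × (1 − (1 + r)^(−n)) / r
Monthly rate r = 0.068/12 ≈ 0.00566667, n = 52
PV = $1,200.00 × (1 − (1 + 0.068/12)^(−52)) / (0.068/12)
PV = $1,200.00 × 44.929494
PV = $53,915.39

PV = PMT × (1-(1+r)^(-n))/r = $53,915.39


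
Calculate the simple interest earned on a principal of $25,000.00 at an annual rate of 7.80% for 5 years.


Simple interest formula: I = P × r × t
I = $25,000.00 × 0.078 × 5
I = $9,750.00

I = P × r × t = $9,750.00


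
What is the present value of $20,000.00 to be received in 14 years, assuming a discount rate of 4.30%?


Present value formula: PV = FV / (1 + r)^t
PV = $20,000.00 / (1 + 0.043)^14
PV = $20,000.00 / 1.802936
PV = $11,093.02

PV = FV / (1 + r)^t = $11,093.02


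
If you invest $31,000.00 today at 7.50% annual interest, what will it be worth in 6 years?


Future value formula: FV = PV × (1 + r)^t
FV = $31,000.00 × (1 + 0.075)^6
FV = $31,000.00 × 1.5433015
FV = $47,842.35

FV = PV × (1 + r)^t = $47,842.35


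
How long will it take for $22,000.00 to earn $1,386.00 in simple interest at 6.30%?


Rearrange the simple interest formula for t:
I = P × r × t  ⇒  t = I / (P × r)
t = $1,386.00 / ($22,000.00 × 0.063)
t = 1

t = I/(P×r) = 1 year


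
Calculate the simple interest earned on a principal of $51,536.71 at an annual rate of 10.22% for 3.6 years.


Simple interest formula: I = P × r × t
I = $51,536.71 × 0.1022 × 3.6
I = $18,961.39

I = P × r × t = $18,961.39


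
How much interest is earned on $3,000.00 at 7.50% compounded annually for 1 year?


Compound interest earned = final amount − principal.
A = P(1 + r/n)^(nt) = $3,000.00 × (1 + 0.075/1)^(1 × 1) = $3,225.00
Interest = A − P = $3,225.00 − $3,000.00 = $225.00

Interest = A - P = $225.00


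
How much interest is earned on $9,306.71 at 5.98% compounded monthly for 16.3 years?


Compound interest earned = final amount − principal.
A = P(1 + r/n)^(nt) = $9,306.71 × (1 + 0.0598/12)^(12 × 16.3) = $24,607.59
Interest = A − P = $24,607.59 − $9,306.71 = $15,300.88

Interest = A - P = $15,300.88
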